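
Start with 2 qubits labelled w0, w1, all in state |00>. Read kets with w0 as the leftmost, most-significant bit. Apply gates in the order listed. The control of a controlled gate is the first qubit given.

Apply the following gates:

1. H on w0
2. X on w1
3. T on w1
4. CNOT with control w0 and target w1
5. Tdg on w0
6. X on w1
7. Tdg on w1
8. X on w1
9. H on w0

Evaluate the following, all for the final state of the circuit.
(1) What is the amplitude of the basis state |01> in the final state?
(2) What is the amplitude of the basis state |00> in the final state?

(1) The final state's coefficient on |01> equals exp(I*pi/4)/2.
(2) |00> carries amplitude -exp(3*I*pi/4)/2 in the final state.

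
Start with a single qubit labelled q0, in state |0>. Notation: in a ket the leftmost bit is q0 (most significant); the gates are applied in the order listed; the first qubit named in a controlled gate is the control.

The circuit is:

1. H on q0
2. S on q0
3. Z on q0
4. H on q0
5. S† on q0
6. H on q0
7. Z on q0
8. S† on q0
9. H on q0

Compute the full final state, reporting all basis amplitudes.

The resulting statevector has amplitude 1/2 - I/2 on |0>, 1/2 - I/2 on |1>.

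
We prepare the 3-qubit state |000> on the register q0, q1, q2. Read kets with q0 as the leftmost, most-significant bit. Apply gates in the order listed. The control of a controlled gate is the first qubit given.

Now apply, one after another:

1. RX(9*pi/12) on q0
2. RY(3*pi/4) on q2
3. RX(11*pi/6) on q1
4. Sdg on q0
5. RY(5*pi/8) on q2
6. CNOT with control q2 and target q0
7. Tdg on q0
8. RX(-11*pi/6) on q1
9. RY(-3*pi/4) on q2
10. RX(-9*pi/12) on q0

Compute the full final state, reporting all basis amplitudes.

The final amplitudes are -sqrt(2)*cos(5*pi/16)/4 - sqrt(1/2 - sqrt(2)/4)*sqrt(sqrt(2)/4 + 1/2)*sin(5*pi/16)/2 - sin(5*pi/16)/8 - sqrt(1/2 - sqrt(2)/4)*sqrt(sqrt(2)/4 + 1/2)*cos(5*pi/16)/2 - sqrt(2)*sqrt(1/2 - sqrt(2)/4)*sqrt(sqrt(2)/4 + 1/2)*cos(5*pi/16)/4 + sqrt(2)*sqrt(1/2 - sqrt(2)/4)*sqrt(sqrt(2)/4 + 1/2)*sin(5*pi/16)/4 + 3*cos(5*pi/16)/8 - I*exp(-I*pi/4)*cos(5*pi/16)/8 + sqrt(2)*I*sqrt(1/2 - sqrt(2)/4)*sqrt(sqrt(2)/4 + 1/2)*exp(-I*pi/4)*cos(5*pi/16)/4 + I*sqrt(1/2 - sqrt(2)/4)*sqrt(sqrt(2)/4 + 1/2)*exp(-I*pi/4)*cos(5*pi/16)/2 + I*exp(-I*pi/4)*sin(5*pi/16)/8 + sqrt(2)*I*sqrt(1/2 - sqrt(2)/4)*sqrt(sqrt(2)/4 + 1/2)*exp(-I*pi/4)*sin(5*pi/16)/4 + I*sqrt(1/2 - sqrt(2)/4)*sqrt(sqrt(2)/4 + 1/2)*exp(-I*pi/4)*sin(5*pi/16)/2 on |000>, -sqrt(1/2 - sqrt(2)/4)*sqrt(sqrt(2)/4 + 1/2)*sin(5*pi/16)/2 - sqrt(1/2 - sqrt(2)/4)*sqrt(sqrt(2)/4 + 1/2)*cos(5*pi/16)/2 - cos(5*pi/16)/8 + sqrt(2)*sqrt(1/2 - sqrt(2)/4)*sqrt(sqrt(2)/4 + 1/2)*cos(5*pi/16)/4 + sin(5*pi/16)/8 + sqrt(2)*sqrt(1/2 - sqrt(2)/4)*sqrt(sqrt(2)/4 + 1/2)*sin(5*pi/16)/4 - 3*I*exp(-I*pi/4)*sin(5*pi/16)/8 - sqrt(2)*I*exp(-I*pi/4)*sin(5*pi/16)/4 - sqrt(2)*I*sqrt(1/2 - sqrt(2)/4)*sqrt(sqrt(2)/4 + 1/2)*exp(-I*pi/4)*sin(5*pi/16)/4 + I*exp(-I*pi/4)*cos(5*pi/16)/8 + sqrt(2)*I*sqrt(1/2 - sqrt(2)/4)*sqrt(sqrt(2)/4 + 1/2)*exp(-I*pi/4)*cos(5*pi/16)/4 + I*sqrt(1/2 - sqrt(2)/4)*sqrt(sqrt(2)/4 + 1/2)*exp(-I*pi/4)*cos(5*pi/16)/2 + I*sqrt(1/2 - sqrt(2)/4)*sqrt(sqrt(2)/4 + 1/2)*exp(-I*pi/4)*sin(5*pi/16)/2 on |001>, 0 on |010>, 0 on |011>, -3*I*cos(5*pi/16)/8 - sqrt(2)*I*cos(5*pi/16)/4 - I*sqrt(1/2 - sqrt(2)/4)*sqrt(sqrt(2)/4 + 1/2)*sin(5*pi/16)/2 + sqrt(1/2 - sqrt(2)/4)*sqrt(sqrt(2)/4 + 1/2)*exp(-I*pi/4)*sin(5*pi/16)/2 - I*sin(5*pi/16)/8 - sqrt(2)*I*sqrt(1/2 - sqrt(2)/4)*sqrt(sqrt(2)/4 + 1/2)*sin(5*pi/16)/4 + exp(-I*pi/4)*sin(5*pi/16)/8 - sqrt(2)*I*sqrt(1/2 - sqrt(2)/4)*sqrt(sqrt(2)/4 + 1/2)*cos(5*pi/16)/4 + exp(-I*pi/4)*cos(5*pi/16)/8 + sqrt(2)*sqrt(1/2 - sqrt(2)/4)*sqrt(sqrt(2)/4 + 1/2)*exp(-I*pi/4)*cos(5*pi/16)/4 - sqrt(1/2 - sqrt(2)/4)*sqrt(sqrt(2)/4 + 1/2)*exp(-I*pi/4)*cos(5*pi/16)/2 - sqrt(2)*sqrt(1/2 - sqrt(2)/4)*sqrt(sqrt(2)/4 + 1/2)*exp(-I*pi/4)*sin(5*pi/16)/4 + I*sqrt(1/2 - sqrt(2)/4)*sqrt(sqrt(2)/4 + 1/2)*cos(5*pi/16)/2 on |100>, 3*exp(-I*pi/4)*sin(5*pi/16)/8 - I*sin(5*pi/16)/8 - I*sqrt(1/2 - sqrt(2)/4)*sqrt(sqrt(2)/4 + 1/2)*cos(5*pi/16)/2 - I*cos(5*pi/16)/8 - sqrt(2)*I*sqrt(1/2 - sqrt(2)/4)*sqrt(sqrt(2)/4 + 1/2)*cos(5*pi/16)/4 + sqrt(1/2 - sqrt(2)/4)*sqrt(sqrt(2)/4 + 1/2)*exp(-I*pi/4)*cos(5*pi/16)/2 + exp(-I*pi/4)*cos(5*pi/16)/8 - sqrt(2)*sqrt(1/2 - sqrt(2)/4)*sqrt(sqrt(2)/4 + 1/2)*exp(-I*pi/4)*cos(5*pi/16)/4 - sqrt(2)*sqrt(1/2 - sqrt(2)/4)*sqrt(sqrt(2)/4 + 1/2)*exp(-I*pi/4)*sin(5*pi/16)/4 + sqrt(2)*I*sqrt(1/2 - sqrt(2)/4)*sqrt(sqrt(2)/4 + 1/2)*sin(5*pi/16)/4 - sqrt(1/2 - sqrt(2)/4)*sqrt(sqrt(2)/4 + 1/2)*exp(-I*pi/4)*sin(5*pi/16)/2 + I*sqrt(1/2 - sqrt(2)/4)*sqrt(sqrt(2)/4 + 1/2)*sin(5*pi/16)/2 - sqrt(2)*exp(-I*pi/4)*sin(5*pi/16)/4 on |101>, 0 on |110>, 0 on |111>.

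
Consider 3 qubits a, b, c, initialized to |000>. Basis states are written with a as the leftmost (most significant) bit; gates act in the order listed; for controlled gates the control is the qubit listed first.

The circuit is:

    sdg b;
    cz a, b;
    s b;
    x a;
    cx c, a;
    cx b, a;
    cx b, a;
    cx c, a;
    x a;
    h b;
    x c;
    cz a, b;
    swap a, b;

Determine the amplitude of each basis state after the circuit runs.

After the circuit, the state carries amplitude sqrt(2)/2 on |001>, sqrt(2)/2 on |101>, and 0 on every other basis state. Key observation: gates 4-9 undo each other exactly, leaving only the rest of the circuit to track.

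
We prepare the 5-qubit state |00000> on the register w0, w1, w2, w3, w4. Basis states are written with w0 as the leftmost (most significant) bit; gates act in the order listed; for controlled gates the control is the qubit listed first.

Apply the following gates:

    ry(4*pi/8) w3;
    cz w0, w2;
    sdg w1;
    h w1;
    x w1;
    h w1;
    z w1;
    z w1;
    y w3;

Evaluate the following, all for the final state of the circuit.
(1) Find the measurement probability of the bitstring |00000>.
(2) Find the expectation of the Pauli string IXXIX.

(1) The probability of measuring |00000> is 1/2. Key observation: the block from step 4 through step 7 cancels to the identity and can be dropped.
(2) In the final state, IXXIX has expectation 0.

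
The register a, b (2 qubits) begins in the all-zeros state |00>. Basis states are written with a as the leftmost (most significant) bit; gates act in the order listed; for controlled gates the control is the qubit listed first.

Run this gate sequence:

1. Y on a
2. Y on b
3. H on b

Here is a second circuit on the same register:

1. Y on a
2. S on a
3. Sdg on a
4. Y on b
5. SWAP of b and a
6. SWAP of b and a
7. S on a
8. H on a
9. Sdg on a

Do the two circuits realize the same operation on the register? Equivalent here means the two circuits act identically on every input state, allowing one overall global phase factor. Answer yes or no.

No — the two circuits implement different unitaries, even allowing a global phase.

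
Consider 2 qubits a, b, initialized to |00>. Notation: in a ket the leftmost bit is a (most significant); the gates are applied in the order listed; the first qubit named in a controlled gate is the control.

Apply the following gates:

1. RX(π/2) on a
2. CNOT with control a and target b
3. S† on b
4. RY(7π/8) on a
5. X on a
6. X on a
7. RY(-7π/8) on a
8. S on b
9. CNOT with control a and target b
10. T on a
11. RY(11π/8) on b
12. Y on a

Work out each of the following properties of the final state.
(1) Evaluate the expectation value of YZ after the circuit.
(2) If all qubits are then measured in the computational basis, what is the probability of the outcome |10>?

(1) In the final state, YZ has expectation exp(-I*pi/4)*sin(5*pi/16)**2*sin(7*pi/16)**4/2 - exp(I*pi/4)*sin(7*pi/16)**4*cos(5*pi/16)**2/2 + exp(-I*pi/4)*sin(5*pi/16)**2*sin(7*pi/16)**2*cos(7*pi/16)**2 - exp(I*pi/4)*sin(7*pi/16)**2*cos(5*pi/16)**2*cos(7*pi/16)**2 + exp(-I*pi/4)*sin(5*pi/16)**2*cos(7*pi/16)**4/2 - exp(I*pi/4)*cos(5*pi/16)**2*cos(7*pi/16)**4/2 - exp(-I*pi/4)*cos(5*pi/16)**2*cos(7*pi/16)**4/2 + exp(I*pi/4)*sin(5*pi/16)**2*cos(7*pi/16)**4/2 - exp(-I*pi/4)*sin(7*pi/16)**2*cos(5*pi/16)**2*cos(7*pi/16)**2 + exp(I*pi/4)*sin(5*pi/16)**2*sin(7*pi/16)**2*cos(7*pi/16)**2 - exp(-I*pi/4)*sin(7*pi/16)**4*cos(5*pi/16)**2/2 + exp(I*pi/4)*sin(5*pi/16)**2*sin(7*pi/16)**4/2. Key observation: gates 2-9 undo each other exactly, leaving only the rest of the circuit to track.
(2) A full measurement returns |10> with probability 1/4 - sqrt(2 - sqrt(2))/8.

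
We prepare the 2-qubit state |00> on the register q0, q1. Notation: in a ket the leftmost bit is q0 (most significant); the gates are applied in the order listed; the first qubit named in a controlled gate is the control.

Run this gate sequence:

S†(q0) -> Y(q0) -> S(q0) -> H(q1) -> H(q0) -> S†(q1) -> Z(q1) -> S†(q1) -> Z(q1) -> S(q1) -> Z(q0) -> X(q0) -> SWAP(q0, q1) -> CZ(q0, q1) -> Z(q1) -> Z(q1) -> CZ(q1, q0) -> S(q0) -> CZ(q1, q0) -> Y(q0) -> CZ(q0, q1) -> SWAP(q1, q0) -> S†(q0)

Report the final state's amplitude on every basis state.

The final amplitudes are I/2 on |00>, -I/2 on |01>, -1/2 on |10>, 1/2 on |11>.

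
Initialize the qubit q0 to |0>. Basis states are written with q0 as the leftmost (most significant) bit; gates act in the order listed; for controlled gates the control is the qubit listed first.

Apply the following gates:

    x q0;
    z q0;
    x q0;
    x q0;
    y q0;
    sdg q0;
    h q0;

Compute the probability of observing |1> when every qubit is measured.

The probability of measuring |1> is 1/2.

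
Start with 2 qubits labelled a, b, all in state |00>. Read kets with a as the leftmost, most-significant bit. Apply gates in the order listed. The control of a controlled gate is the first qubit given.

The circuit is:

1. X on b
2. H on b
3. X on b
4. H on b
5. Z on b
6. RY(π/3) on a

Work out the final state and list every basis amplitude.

The resulting statevector has amplitude 0 on |00>, sqrt(3)/2 on |01>, 0 on |10>, 1/2 on |11>. Key observation: gates 2-5 undo each other exactly, leaving only the rest of the circuit to track.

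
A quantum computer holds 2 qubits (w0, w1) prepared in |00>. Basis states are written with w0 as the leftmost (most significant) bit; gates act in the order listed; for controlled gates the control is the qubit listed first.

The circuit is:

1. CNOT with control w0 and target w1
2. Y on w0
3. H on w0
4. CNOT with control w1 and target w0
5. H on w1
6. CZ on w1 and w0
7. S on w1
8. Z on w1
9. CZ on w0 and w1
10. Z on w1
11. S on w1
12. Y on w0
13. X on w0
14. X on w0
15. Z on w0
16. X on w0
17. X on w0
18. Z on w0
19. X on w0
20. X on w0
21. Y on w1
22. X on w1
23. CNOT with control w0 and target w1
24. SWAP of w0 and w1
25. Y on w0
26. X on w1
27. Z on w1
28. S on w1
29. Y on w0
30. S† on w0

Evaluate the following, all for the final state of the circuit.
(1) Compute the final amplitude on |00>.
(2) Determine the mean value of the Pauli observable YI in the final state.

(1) The amplitude on |00> is -I/2.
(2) The observable YI averages to -1.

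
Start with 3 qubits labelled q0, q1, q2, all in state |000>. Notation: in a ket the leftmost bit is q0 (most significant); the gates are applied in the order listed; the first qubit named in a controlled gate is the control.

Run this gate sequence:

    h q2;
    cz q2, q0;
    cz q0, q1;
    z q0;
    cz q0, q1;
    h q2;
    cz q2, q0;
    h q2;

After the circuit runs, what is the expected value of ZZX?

In the final state, ZZX has expectation 1.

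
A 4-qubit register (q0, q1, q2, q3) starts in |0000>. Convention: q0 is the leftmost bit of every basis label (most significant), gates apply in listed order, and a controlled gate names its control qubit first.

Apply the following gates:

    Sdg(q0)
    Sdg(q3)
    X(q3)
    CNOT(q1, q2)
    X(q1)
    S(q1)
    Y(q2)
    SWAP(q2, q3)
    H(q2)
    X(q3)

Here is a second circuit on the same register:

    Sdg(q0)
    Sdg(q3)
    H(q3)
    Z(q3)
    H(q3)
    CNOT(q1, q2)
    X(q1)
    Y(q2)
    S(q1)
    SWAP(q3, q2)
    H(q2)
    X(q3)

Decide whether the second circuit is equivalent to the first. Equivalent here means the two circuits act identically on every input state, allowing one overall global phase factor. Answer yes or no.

Yes — the two circuits implement the same unitary up to a global phase.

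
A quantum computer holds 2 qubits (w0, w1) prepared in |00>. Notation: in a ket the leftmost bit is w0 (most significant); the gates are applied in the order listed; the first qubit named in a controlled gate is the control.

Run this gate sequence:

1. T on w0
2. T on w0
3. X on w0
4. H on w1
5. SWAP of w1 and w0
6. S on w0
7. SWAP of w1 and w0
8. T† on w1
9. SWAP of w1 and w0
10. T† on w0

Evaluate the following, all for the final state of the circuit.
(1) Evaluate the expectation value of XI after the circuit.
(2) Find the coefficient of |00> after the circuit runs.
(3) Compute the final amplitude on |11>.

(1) The expectation value of XI is 1.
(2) The final state's coefficient on |00> equals 0.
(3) The amplitude on |11> is sqrt(2)/2.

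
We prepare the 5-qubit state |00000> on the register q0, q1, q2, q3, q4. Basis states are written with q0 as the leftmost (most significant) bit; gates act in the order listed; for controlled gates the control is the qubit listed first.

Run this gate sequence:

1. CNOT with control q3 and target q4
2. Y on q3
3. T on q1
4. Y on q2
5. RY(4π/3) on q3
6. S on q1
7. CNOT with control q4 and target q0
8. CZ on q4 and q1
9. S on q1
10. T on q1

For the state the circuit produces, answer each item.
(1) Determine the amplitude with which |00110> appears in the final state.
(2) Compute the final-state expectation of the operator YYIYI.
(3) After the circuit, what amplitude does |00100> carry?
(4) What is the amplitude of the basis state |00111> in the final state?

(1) The final state's coefficient on |00110> equals 1/2.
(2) The expectation value of YYIYI is 0.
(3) |00100> carries amplitude sqrt(3)/2 in the final state.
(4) |00111> carries amplitude 0 in the final state.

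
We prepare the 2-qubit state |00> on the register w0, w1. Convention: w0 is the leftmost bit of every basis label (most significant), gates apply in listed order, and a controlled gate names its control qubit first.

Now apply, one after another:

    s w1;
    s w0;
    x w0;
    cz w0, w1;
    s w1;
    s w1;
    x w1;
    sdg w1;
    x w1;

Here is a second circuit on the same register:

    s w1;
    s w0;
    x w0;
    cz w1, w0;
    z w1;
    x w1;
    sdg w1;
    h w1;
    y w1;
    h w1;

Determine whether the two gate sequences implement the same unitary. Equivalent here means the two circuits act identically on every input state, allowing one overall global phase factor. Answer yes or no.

No: there is an input state on which the two circuits produce genuinely different outputs (not merely differing by a phase).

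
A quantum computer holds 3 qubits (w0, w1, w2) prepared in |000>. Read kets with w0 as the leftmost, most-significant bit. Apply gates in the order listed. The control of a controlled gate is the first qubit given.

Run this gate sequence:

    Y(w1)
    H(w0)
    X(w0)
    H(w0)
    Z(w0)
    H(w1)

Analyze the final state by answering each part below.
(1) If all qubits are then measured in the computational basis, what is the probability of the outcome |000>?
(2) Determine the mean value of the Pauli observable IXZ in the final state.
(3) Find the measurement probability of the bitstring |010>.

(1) The probability of measuring |000> is 1/2. Key observation: the block from step 2 through step 5 cancels to the identity and can be dropped.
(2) In the final state, IXZ has expectation -1.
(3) Outcome |010> occurs with probability 1/2.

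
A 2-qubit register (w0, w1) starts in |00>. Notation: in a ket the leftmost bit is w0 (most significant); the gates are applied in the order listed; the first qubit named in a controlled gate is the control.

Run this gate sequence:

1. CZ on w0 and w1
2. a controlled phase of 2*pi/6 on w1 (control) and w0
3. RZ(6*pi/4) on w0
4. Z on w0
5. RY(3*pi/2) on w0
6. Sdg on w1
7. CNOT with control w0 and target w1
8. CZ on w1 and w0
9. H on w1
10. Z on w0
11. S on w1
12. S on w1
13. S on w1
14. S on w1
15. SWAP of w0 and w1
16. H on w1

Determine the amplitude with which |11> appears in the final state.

|11> carries amplitude 0 in the final state. Key observation: steps 11-14 multiply out to the identity, so the circuit reduces to the remaining gates.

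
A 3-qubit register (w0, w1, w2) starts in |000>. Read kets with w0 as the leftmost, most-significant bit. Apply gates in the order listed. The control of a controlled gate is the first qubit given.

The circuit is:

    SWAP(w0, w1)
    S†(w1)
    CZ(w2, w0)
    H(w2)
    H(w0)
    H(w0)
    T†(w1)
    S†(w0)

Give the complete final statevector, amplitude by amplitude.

The resulting statevector has amplitude sqrt(2)/2 on |000>, sqrt(2)/2 on |001>, and 0 on every other basis state. Key observation: the block from step 5 through step 6 cancels to the identity and can be dropped.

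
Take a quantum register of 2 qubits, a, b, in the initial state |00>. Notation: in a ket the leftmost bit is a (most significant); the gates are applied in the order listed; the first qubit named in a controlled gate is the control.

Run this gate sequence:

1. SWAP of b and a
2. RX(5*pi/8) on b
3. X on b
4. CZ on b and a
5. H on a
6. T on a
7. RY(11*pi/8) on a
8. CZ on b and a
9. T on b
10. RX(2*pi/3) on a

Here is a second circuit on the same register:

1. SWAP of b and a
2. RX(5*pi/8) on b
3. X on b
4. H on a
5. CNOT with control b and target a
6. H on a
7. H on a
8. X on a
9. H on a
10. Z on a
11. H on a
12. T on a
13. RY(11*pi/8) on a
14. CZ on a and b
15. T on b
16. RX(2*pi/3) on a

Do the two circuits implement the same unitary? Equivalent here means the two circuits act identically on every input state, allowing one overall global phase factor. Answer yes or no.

Yes, they are equivalent — the unitaries differ by at most a global phase.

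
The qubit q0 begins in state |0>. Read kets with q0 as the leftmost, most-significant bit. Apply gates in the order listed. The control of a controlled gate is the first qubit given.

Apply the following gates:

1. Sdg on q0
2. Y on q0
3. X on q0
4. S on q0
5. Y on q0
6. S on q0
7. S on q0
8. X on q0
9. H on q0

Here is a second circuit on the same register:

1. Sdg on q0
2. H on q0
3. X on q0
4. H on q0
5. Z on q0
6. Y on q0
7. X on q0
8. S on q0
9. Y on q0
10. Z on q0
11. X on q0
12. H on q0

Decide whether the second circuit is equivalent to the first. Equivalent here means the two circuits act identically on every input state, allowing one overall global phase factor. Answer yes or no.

Yes — the two circuits implement the same unitary up to a global phase.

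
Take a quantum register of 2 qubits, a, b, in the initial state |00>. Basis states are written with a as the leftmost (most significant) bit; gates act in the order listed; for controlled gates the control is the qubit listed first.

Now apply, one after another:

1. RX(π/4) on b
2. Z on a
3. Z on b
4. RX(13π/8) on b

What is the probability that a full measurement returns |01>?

A full measurement returns |01> with probability -sqrt(2)*cos(3*pi/16)**2/4 + sqrt(2)*sin(3*pi/16)**2/4 + sin(3*pi/16)**2/2 + 2*sqrt(1/2 - sqrt(2)/4)*sqrt(sqrt(2)/4 + 1/2)*sin(3*pi/16)*cos(3*pi/16) + cos(3*pi/16)**2/2.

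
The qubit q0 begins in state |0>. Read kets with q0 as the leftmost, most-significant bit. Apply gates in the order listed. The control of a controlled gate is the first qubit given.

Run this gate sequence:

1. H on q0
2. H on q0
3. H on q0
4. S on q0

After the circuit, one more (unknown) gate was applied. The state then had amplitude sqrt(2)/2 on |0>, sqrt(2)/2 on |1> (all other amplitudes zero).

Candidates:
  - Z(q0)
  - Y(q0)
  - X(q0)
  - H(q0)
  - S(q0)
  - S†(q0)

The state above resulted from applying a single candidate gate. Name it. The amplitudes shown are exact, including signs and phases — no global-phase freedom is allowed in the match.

The unique candidate consistent with the amplitudes is S†(q0).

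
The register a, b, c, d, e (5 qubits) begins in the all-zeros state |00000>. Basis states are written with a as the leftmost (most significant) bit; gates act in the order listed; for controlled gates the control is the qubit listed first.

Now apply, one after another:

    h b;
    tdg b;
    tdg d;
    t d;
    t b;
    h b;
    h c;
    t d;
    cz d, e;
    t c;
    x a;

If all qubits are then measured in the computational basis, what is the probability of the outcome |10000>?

Outcome |10000> occurs with probability 1/2. Key observation: the block from step 1 through step 6 cancels to the identity and can be dropped.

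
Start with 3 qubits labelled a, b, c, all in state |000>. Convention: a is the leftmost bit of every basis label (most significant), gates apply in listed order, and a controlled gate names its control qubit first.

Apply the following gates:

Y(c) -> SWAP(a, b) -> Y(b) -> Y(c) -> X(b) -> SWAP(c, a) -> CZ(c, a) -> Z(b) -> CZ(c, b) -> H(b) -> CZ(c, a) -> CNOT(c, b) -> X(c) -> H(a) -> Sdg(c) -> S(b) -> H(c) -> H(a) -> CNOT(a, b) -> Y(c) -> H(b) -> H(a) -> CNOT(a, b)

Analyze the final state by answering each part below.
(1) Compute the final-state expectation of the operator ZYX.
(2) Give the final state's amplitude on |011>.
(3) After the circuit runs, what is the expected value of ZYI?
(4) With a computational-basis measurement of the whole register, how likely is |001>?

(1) The expectation value of ZYX is -1.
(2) The final state's coefficient on |011> equals 1/4 + I/4.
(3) The observable ZYI averages to -1.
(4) A full measurement returns |001> with probability 1/8.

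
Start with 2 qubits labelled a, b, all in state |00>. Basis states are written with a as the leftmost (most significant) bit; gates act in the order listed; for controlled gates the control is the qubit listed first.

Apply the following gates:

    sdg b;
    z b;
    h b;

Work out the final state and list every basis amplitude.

After the circuit, the state carries amplitude sqrt(2)/2 on |00>, sqrt(2)/2 on |01>, 0 on |10>, 0 on |11>.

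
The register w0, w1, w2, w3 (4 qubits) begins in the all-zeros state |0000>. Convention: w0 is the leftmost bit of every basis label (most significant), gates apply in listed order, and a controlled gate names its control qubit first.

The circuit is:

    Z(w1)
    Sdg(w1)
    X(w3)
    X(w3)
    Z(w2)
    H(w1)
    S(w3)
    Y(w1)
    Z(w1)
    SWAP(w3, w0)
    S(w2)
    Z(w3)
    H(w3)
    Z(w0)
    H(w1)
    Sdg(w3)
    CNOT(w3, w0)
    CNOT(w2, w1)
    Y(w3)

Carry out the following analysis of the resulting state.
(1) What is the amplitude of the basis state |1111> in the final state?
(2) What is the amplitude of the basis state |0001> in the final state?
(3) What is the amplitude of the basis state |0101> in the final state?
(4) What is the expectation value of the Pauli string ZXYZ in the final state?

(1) |1111> carries amplitude 0 in the final state. Key observation: steps 3-4 multiply out to the identity, so the circuit reduces to the remaining gates.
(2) |0001> carries amplitude sqrt(2)/2 in the final state.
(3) The amplitude on |0101> is 0.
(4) The expectation value of ZXYZ is 0.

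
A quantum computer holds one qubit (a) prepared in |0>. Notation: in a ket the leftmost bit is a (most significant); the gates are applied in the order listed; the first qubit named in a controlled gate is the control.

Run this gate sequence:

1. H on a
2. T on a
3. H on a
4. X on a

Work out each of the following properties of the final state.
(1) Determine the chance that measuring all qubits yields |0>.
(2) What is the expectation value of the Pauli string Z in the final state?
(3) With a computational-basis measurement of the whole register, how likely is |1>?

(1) Outcome |0> occurs with probability 1/2 - sqrt(2)/4.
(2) In the final state, Z has expectation -sqrt(2)/2.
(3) A full measurement returns |1> with probability sqrt(2)/4 + 1/2.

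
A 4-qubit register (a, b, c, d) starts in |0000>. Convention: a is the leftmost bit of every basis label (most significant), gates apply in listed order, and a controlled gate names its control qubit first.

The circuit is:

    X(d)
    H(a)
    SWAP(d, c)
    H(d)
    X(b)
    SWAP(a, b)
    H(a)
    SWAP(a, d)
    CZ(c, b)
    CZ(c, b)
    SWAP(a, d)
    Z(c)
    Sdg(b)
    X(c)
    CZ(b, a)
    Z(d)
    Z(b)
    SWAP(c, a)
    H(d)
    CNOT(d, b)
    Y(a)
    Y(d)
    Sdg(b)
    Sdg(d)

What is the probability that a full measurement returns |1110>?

A full measurement returns |1110> with probability 1/4. Key observation: steps 8-11 multiply out to the identity, so the circuit reduces to the remaining gates.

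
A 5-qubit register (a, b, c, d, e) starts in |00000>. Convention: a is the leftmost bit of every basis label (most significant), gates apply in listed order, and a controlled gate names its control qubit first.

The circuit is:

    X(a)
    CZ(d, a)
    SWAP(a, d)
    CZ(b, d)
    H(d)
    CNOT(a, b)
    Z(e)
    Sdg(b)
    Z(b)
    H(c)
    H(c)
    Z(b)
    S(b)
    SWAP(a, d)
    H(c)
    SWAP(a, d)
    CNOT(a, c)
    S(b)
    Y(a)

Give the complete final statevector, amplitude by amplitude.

The final amplitudes are I/2 on |10000>, -I/2 on |10010>, I/2 on |10100>, -I/2 on |10110>, and 0 on every other basis state. Key observation: the block from step 8 through step 13 cancels to the identity and can be dropped.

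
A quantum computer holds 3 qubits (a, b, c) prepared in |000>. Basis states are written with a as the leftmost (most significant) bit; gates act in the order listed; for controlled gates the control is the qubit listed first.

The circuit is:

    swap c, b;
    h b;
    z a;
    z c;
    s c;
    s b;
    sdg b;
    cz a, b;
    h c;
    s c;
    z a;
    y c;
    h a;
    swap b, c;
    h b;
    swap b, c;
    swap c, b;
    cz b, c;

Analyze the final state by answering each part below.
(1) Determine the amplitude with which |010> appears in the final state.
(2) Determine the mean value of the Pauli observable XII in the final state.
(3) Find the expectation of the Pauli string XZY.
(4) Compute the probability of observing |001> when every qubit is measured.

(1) |010> carries amplitude 1/4 - I/4 in the final state.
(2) In the final state, XII has expectation 1.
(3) The observable XZY averages to 0.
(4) The probability of measuring |001> is 1/8.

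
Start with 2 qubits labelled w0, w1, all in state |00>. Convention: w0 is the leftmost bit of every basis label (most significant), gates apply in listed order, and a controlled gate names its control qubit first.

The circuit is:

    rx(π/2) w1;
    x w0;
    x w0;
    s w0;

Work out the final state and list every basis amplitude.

After the circuit, the state carries amplitude sqrt(2)/2 on |00>, -sqrt(2)*I/2 on |01>, 0 on |10>, 0 on |11>. Key observation: the block from step 2 through step 3 cancels to the identity and can be dropped.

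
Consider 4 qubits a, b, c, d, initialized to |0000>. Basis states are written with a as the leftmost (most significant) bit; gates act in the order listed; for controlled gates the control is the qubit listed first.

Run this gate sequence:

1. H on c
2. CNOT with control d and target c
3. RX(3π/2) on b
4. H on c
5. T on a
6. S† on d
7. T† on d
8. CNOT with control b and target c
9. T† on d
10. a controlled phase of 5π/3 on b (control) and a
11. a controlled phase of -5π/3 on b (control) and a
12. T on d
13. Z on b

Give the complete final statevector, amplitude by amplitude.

The final amplitudes are -sqrt(2)/2 on |0000>, sqrt(2)*I/2 on |0110>, and 0 on every other basis state. Key observation: gates 9-12 undo each other exactly, leaving only the rest of the circuit to track.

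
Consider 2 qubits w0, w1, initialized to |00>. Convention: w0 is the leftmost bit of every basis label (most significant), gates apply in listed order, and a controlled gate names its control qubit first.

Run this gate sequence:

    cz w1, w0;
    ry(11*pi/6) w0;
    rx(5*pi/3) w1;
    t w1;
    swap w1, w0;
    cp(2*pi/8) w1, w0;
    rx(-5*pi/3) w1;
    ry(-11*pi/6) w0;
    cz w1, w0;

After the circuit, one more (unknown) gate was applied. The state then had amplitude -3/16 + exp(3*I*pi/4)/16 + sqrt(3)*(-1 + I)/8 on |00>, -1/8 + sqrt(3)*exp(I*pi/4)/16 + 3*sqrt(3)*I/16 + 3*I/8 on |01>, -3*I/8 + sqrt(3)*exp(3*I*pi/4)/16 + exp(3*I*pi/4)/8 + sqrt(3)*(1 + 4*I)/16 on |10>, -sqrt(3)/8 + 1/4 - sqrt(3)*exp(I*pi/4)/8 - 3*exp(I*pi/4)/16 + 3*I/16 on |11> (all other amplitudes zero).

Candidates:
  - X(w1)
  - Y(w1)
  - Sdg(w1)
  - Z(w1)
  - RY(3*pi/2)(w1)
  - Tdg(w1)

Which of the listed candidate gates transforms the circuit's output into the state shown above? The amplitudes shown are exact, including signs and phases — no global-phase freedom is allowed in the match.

The unique candidate consistent with the amplitudes is Y(w1).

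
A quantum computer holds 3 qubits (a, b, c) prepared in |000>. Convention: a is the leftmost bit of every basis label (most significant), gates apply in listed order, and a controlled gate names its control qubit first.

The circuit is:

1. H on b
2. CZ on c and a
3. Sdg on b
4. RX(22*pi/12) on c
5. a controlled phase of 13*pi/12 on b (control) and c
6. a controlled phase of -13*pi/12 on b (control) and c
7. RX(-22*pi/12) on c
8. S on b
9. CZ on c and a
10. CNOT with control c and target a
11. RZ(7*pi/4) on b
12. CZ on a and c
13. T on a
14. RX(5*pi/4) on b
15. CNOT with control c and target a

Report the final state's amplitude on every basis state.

After the circuit, the state carries amplitude sqrt(2)*(sqrt(2 - sqrt(2)) + sqrt(sqrt(2) + 2)*exp(I*pi/4))*exp(I*pi/8)/4 on |000>, sqrt(2)*(sqrt(sqrt(2) + 2) - sqrt(2 - sqrt(2))*exp(I*pi/4))*exp(5*I*pi/8)/4 on |010>, and 0 on every other basis state.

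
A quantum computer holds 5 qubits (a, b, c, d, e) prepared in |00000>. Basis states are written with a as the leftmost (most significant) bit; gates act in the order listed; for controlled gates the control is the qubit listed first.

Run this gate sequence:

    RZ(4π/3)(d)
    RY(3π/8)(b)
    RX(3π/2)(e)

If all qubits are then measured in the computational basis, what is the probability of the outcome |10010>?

A full measurement returns |10010> with probability 0.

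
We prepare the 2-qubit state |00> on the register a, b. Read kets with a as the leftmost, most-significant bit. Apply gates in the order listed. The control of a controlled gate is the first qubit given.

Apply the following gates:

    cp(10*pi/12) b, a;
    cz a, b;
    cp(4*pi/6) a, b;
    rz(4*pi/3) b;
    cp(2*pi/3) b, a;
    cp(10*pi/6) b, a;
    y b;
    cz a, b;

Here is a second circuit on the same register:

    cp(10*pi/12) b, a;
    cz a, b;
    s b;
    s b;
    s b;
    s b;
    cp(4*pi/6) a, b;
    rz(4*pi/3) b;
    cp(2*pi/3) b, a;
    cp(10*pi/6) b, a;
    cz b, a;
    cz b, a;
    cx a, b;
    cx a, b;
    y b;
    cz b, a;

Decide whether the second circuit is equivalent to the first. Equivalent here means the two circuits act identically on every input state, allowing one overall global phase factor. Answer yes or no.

Yes — the two circuits implement the same unitary up to a global phase.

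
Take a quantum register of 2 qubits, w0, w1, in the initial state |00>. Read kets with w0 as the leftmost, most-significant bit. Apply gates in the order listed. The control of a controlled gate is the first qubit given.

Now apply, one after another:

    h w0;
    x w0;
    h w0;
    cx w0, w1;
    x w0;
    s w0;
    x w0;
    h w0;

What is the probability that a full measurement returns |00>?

A full measurement returns |00> with probability 1/2.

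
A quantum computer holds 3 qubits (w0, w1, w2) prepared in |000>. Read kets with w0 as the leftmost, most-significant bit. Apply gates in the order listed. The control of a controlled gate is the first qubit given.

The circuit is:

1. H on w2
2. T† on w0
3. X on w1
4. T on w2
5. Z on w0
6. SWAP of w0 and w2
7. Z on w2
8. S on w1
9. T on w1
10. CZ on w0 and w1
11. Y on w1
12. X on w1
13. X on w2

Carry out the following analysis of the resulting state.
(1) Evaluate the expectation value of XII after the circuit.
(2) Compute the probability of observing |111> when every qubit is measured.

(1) The observable XII averages to -sqrt(2)/2.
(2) A full measurement returns |111> with probability 1/2.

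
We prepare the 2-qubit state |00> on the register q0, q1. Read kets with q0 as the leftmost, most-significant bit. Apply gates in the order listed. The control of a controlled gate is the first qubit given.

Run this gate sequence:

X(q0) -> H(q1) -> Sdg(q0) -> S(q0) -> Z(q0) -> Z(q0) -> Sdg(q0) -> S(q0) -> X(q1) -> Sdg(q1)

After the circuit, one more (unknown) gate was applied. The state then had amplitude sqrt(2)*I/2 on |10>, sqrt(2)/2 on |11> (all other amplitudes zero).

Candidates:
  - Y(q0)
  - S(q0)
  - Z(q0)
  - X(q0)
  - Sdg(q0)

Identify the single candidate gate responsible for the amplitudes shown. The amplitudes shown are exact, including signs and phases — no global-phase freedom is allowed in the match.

The applied gate was S(q0). Key observation: gates 3-8 undo each other exactly, leaving only the rest of the circuit to track.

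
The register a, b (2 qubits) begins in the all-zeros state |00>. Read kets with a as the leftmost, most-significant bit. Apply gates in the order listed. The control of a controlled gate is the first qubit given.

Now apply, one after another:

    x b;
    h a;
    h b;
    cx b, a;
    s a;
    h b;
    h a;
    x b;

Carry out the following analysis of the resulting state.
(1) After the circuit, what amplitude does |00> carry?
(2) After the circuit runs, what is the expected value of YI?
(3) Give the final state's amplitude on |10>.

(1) The final state's coefficient on |00> equals 1/2 + I/2.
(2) The observable YI averages to -1.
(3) |10> carries amplitude 1/2 - I/2 in the final state.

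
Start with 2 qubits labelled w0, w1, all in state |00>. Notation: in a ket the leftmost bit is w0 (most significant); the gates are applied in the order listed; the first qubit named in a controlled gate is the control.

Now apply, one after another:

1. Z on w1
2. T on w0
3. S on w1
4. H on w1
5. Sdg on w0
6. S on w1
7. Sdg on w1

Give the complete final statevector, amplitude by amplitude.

After the circuit, the state carries amplitude sqrt(2)/2 on |00>, sqrt(2)/2 on |01>, 0 on |10>, 0 on |11>. Key observation: the block from step 6 through step 7 cancels to the identity and can be dropped.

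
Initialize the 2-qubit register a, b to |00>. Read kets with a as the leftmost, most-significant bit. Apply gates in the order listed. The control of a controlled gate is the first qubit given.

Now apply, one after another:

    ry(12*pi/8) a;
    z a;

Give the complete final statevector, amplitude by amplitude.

The final amplitudes are -sqrt(2)/2 on |00>, 0 on |01>, -sqrt(2)/2 on |10>, 0 on |11>.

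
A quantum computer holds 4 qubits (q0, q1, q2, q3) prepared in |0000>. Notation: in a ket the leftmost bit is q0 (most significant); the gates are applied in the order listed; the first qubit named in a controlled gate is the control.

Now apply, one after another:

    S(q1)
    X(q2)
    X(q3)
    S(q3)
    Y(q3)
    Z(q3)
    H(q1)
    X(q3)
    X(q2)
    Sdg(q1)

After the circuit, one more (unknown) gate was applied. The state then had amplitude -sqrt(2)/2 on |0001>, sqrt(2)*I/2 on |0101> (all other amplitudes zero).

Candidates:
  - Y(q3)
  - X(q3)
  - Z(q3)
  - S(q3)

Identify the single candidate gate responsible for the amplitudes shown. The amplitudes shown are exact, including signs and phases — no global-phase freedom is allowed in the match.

The applied gate was Z(q3).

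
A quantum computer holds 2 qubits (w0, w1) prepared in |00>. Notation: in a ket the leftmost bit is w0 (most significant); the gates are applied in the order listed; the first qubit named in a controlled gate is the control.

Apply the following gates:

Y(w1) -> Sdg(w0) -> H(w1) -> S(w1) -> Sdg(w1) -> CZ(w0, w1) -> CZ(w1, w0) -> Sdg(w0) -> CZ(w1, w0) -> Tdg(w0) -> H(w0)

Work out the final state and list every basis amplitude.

The final amplitudes are I/2 on |00>, -I/2 on |01>, I/2 on |10>, -I/2 on |11>. Key observation: the block from step 4 through step 5 cancels to the identity and can be dropped.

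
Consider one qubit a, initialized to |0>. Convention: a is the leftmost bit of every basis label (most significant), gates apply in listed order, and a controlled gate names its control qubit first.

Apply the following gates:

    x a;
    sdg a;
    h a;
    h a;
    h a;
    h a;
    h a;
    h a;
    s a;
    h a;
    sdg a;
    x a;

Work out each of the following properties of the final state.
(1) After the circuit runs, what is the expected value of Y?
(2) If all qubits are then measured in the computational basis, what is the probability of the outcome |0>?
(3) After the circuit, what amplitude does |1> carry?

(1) In the final state, Y has expectation -1. Key observation: gates 2-9 undo each other exactly, leaving only the rest of the circuit to track.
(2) Outcome |0> occurs with probability 1/2.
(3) The final state's coefficient on |1> equals sqrt(2)/2.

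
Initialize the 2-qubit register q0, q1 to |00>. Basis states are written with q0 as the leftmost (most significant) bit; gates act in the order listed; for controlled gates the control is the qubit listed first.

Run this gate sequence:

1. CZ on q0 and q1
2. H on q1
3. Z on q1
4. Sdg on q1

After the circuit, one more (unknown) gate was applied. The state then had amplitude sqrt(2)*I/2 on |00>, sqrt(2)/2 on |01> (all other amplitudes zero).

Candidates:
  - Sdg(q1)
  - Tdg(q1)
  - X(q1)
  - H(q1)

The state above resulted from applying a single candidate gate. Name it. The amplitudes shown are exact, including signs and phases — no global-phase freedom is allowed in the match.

The unique candidate consistent with the amplitudes is X(q1).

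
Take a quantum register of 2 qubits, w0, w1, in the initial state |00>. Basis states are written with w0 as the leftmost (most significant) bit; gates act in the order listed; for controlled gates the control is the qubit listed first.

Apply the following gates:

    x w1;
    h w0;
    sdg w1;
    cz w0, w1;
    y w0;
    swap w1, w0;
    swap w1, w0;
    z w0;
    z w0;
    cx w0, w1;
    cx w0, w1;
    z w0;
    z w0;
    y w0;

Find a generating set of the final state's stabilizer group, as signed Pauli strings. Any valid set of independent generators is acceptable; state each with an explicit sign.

One valid set of independent stabilizer generators is -XI, -IZ (any independent generating set of the same group is equally correct). Key observation: the block from step 9 through step 12 cancels to the identity and can be dropped.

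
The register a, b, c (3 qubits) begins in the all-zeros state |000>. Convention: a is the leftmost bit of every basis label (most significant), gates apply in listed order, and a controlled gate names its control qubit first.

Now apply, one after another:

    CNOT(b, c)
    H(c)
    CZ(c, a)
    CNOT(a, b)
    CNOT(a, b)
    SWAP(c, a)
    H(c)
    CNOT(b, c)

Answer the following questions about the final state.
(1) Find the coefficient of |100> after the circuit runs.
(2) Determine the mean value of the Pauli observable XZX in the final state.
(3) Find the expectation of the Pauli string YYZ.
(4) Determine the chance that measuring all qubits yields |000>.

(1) The amplitude on |100> is 1/2.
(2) The expectation value of XZX is 1.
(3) The expectation value of YYZ is 0.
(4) A full measurement returns |000> with probability 1/4.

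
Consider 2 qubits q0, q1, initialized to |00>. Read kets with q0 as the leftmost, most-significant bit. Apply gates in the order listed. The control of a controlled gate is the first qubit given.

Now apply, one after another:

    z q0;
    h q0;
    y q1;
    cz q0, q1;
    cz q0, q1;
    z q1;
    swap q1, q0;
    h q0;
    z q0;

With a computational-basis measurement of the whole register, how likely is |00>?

The probability of measuring |00> is 1/4.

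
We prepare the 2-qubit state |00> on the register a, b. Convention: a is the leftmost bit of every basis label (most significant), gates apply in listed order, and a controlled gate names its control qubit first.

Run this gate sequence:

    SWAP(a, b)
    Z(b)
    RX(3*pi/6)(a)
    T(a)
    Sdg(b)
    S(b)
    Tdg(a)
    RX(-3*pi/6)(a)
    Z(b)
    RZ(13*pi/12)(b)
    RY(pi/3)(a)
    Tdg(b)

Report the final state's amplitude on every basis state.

The final amplitudes are -sqrt(3)*exp(11*I*pi/24)/2 on |00>, 0 on |01>, -exp(11*I*pi/24)/2 on |10>, 0 on |11>.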